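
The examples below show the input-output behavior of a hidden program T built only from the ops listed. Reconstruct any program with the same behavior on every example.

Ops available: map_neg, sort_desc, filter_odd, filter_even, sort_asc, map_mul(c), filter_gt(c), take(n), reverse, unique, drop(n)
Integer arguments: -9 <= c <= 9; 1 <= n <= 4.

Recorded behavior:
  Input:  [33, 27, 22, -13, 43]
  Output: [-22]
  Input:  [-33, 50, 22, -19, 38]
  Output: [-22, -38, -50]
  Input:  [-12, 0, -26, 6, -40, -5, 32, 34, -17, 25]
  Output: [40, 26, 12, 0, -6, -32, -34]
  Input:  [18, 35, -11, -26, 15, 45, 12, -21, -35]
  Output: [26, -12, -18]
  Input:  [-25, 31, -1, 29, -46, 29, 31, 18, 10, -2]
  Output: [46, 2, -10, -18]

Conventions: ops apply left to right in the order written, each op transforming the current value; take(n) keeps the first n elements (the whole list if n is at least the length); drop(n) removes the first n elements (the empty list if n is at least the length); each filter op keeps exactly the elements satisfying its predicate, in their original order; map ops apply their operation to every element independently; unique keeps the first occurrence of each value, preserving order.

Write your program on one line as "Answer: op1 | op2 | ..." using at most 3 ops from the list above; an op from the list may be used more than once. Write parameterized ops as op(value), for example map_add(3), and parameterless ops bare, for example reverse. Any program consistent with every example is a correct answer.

sort_asc | map_neg | filter_even

Check, running the answer program on each example:
  [33, 27, 22, -13, 43] -> [-13, 22, 27, 33, 43] -> [13, -22, -27, -33, -43] -> [-22]
  [-33, 50, 22, -19, 38] -> [-33, -19, 22, 38, 50] -> [33, 19, -22, -38, -50] -> [-22, -38, -50]
  [-12, 0, -26, 6, -40, -5, 32, 34, -17, 25] -> [-40, -26, -17, -12, -5, 0, 6, 25, 32, 34] -> [40, 26, 17, 12, 5, 0, -6, -25, -32, -34] -> [40, 26, 12, 0, -6, -32, -34]
  [18, 35, -11, -26, 15, 45, 12, -21, -35] -> [-35, -26, -21, -11, 12, 15, 18, 35, 45] -> [35, 26, 21, 11, -12, -15, -18, -35, -45] -> [26, -12, -18]
  [-25, 31, -1, 29, -46, 29, 31, 18, 10, -2] -> [-46, -25, -2, -1, 10, 18, 29, 29, 31, 31] -> [46, 25, 2, 1, -10, -18, -29, -29, -31, -31] -> [46, 2, -10, -18]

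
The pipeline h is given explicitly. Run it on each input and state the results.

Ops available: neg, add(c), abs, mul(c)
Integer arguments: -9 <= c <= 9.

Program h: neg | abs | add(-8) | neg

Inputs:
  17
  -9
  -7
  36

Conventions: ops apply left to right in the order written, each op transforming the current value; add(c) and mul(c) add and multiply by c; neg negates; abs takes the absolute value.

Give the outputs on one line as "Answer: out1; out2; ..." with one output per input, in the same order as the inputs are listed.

-9; -1; 1; -28

Execution, op by op:
  17 -> -17 -> 17 -> 9 -> -9
  -9 -> 9 -> 9 -> 1 -> -1
  -7 -> 7 -> 7 -> -1 -> 1
  36 -> -36 -> 36 -> 28 -> -28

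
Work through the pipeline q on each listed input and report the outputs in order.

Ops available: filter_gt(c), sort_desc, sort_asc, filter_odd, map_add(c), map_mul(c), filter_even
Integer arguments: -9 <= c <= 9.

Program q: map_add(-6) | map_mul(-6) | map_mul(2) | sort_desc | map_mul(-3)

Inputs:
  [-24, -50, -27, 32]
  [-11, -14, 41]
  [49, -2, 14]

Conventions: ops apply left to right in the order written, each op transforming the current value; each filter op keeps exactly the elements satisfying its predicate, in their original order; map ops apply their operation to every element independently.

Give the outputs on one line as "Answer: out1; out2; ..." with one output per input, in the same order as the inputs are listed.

[-2016, -1188, -1080, 936]; [-720, -612, 1260]; [-288, 288, 1548]

Execution, op by op:
  [-24, -50, -27, 32] -> [-30, -56, -33, 26] -> [180, 336, 198, -156] -> [360, 672, 396, -312] -> [672, 396, 360, -312] -> [-2016, -1188, -1080, 936]
  [-11, -14, 41] -> [-17, -20, 35] -> [102, 120, -210] -> [204, 240, -420] -> [240, 204, -420] -> [-720, -612, 1260]
  [49, -2, 14] -> [43, -8, 8] -> [-258, 48, -48] -> [-516, 96, -96] -> [96, -96, -516] -> [-288, 288, 1548]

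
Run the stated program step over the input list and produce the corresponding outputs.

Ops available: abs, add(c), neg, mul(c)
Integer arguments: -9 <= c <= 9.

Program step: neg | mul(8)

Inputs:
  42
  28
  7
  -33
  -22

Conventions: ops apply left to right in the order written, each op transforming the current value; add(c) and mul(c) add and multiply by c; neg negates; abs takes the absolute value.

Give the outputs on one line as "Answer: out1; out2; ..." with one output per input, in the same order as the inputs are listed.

-336; -224; -56; 264; 176

Execution, op by op:
  42 -> -42 -> -336
  28 -> -28 -> -224
  7 -> -7 -> -56
  -33 -> 33 -> 264
  -22 -> 22 -> 176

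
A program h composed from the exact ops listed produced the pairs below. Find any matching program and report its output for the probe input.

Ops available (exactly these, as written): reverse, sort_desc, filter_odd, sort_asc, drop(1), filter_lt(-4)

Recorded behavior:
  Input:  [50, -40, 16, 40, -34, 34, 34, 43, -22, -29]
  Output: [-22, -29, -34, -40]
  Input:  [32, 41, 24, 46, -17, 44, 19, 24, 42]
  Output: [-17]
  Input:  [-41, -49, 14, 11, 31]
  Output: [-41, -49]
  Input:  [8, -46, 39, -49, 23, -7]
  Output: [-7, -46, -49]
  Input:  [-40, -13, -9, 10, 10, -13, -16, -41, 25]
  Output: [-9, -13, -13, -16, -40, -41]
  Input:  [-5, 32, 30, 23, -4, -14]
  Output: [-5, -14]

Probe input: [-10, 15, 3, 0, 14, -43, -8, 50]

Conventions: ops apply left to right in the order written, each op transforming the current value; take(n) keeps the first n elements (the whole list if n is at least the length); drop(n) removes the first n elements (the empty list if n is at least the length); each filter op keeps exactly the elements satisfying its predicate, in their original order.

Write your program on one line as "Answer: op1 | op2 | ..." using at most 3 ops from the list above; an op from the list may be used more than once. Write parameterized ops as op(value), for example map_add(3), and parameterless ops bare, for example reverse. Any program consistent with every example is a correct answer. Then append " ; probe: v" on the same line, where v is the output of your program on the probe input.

sort_asc | filter_lt(-4) | sort_desc ; probe: [-8, -10, -43]

Check, running the answer program on each example:
  [50, -40, 16, 40, -34, 34, 34, 43, -22, -29] -> [-40, -34, -29, -22, 16, 34, 34, 40, 43, 50] -> [-40, -34, -29, -22] -> [-22, -29, -34, -40]
  [32, 41, 24, 46, -17, 44, 19, 24, 42] -> [-17, 19, 24, 24, 32, 41, 42, 44, 46] -> [-17] -> [-17]
  [-41, -49, 14, 11, 31] -> [-49, -41, 11, 14, 31] -> [-49, -41] -> [-41, -49]
  [8, -46, 39, -49, 23, -7] -> [-49, -46, -7, 8, 23, 39] -> [-49, -46, -7] -> [-7, -46, -49]
  [-40, -13, -9, 10, 10, -13, -16, -41, 25] -> [-41, -40, -16, -13, -13, -9, 10, 10, 25] -> [-41, -40, -16, -13, -13, -9] -> [-9, -13, -13, -16, -40, -41]
  [-5, 32, 30, 23, -4, -14] -> [-14, -5, -4, 23, 30, 32] -> [-14, -5] -> [-5, -14]
  probe: [-10, 15, 3, 0, 14, -43, -8, 50] -> [-43, -10, -8, 0, 3, 14, 15, 50] -> [-43, -10, -8] -> [-8, -10, -43]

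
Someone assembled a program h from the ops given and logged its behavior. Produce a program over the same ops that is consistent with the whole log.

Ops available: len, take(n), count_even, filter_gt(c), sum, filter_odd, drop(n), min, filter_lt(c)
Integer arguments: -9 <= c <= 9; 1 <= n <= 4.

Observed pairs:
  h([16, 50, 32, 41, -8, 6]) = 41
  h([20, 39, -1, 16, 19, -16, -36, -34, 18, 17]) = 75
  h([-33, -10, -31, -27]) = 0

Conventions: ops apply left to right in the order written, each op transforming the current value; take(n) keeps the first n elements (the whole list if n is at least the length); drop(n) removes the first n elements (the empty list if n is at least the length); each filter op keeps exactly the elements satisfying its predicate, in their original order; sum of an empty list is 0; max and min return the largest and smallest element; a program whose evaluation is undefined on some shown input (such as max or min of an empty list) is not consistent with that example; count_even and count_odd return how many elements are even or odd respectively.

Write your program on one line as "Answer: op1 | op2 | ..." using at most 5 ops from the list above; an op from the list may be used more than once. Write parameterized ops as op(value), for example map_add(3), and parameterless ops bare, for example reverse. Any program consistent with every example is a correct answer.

filter_gt(-6) | filter_gt(1) | filter_odd | sum

Check, running the answer program on each example:
  [16, 50, 32, 41, -8, 6] -> [16, 50, 32, 41, 6] -> [16, 50, 32, 41, 6] -> [41] -> 41
  [20, 39, -1, 16, 19, -16, -36, -34, 18, 17] -> [20, 39, -1, 16, 19, 18, 17] -> [20, 39, 16, 19, 18, 17] -> [39, 19, 17] -> 75
  [-33, -10, -31, -27] -> [] -> [] -> [] -> 0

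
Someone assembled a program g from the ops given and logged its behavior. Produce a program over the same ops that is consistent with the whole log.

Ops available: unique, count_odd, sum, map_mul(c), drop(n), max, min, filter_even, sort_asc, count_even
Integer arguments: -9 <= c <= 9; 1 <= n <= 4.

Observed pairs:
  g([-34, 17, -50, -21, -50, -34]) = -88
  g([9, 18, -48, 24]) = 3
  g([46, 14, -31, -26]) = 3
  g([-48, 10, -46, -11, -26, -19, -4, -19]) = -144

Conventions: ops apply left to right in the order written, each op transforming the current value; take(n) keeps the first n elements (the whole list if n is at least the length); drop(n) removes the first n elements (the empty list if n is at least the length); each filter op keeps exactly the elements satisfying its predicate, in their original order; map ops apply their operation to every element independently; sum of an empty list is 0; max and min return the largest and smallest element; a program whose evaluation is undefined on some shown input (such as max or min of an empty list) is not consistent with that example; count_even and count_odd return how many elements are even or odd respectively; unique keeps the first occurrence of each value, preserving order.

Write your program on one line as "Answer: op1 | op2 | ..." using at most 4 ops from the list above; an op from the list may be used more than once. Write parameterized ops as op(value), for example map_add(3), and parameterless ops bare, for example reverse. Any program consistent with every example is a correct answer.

sort_asc | unique | sum

Check, running the answer program on each example:
  [-34, 17, -50, -21, -50, -34] -> [-50, -50, -34, -34, -21, 17] -> [-50, -34, -21, 17] -> -88
  [9, 18, -48, 24] -> [-48, 9, 18, 24] -> [-48, 9, 18, 24] -> 3
  [46, 14, -31, -26] -> [-31, -26, 14, 46] -> [-31, -26, 14, 46] -> 3
  [-48, 10, -46, -11, -26, -19, -4, -19] -> [-48, -46, -26, -19, -19, -11, -4, 10] -> [-48, -46, -26, -19, -11, -4, 10] -> -144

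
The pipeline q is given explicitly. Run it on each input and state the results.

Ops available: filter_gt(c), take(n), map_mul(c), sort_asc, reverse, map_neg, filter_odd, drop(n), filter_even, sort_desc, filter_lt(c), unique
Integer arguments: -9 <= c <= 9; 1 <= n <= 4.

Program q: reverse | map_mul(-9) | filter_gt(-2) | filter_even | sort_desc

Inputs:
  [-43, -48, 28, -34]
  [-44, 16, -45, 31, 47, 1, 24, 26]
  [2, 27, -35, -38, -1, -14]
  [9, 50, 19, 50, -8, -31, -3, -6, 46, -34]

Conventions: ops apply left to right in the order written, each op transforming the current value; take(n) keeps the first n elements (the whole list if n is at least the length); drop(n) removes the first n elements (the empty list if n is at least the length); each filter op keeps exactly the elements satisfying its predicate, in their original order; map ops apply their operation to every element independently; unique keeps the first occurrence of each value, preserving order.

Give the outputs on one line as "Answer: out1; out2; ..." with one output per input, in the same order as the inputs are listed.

Execution, op by op:
  [-43, -48, 28, -34] -> [-34, 28, -48, -43] -> [306, -252, 432, 387] -> [306, 432, 387] -> [306, 432] -> [432, 306]
  [-44, 16, -45, 31, 47, 1, 24, 26] -> [26, 24, 1, 47, 31, -45, 16, -44] -> [-234, -216, -9, -423, -279, 405, -144, 396] -> [405, 396] -> [396] -> [396]
  [2, 27, -35, -38, -1, -14] -> [-14, -1, -38, -35, 27, 2] -> [126, 9, 342, 315, -243, -18] -> [126, 9, 342, 315] -> [126, 342] -> [342, 126]
  [9, 50, 19, 50, -8, -31, -3, -6, 46, -34] -> [-34, 46, -6, -3, -31, -8, 50, 19, 50, 9] -> [306, -414, 54, 27, 279, 72, -450, -171, -450, -81] -> [306, 54, 27, 279, 72] -> [306, 54, 72] -> [306, 72, 54]

[432, 306]; [396]; [342, 126]; [306, 72, 54]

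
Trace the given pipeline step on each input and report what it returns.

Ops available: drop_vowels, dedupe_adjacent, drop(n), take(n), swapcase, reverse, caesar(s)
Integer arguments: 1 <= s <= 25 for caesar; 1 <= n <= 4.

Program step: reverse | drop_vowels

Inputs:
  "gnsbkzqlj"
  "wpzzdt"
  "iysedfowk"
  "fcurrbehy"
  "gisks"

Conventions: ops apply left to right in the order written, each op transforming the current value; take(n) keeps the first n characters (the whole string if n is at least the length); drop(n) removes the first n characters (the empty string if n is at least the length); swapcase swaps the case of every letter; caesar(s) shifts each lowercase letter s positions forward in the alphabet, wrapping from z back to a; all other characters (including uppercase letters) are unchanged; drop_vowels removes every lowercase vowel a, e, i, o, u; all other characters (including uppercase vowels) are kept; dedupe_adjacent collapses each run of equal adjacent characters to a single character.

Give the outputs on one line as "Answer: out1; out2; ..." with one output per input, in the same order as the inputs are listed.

"jlqzkbsng"; "tdzzpw"; "kwfdsy"; "yhbrrcf"; "sksg"

Execution, op by op:
  "gnsbkzqlj" -> "jlqzkbsng" -> "jlqzkbsng"
  "wpzzdt" -> "tdzzpw" -> "tdzzpw"
  "iysedfowk" -> "kwofdesyi" -> "kwfdsy"
  "fcurrbehy" -> "yhebrrucf" -> "yhbrrcf"
  "gisks" -> "sksig" -> "sksg"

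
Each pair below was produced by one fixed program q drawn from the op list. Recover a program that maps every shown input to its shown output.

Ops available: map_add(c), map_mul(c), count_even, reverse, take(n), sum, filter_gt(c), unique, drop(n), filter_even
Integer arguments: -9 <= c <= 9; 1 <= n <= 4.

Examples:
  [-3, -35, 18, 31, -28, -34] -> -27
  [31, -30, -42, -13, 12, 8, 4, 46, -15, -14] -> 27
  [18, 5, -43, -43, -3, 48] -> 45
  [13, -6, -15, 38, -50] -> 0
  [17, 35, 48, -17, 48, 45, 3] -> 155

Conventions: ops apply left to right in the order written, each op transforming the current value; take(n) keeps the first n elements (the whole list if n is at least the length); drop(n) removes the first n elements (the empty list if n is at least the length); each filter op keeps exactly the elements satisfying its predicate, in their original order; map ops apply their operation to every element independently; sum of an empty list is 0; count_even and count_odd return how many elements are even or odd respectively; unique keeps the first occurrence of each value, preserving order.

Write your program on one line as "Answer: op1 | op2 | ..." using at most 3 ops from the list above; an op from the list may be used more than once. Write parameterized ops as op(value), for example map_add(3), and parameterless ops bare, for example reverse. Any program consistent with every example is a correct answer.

unique | map_add(4) | sum

Check, running the answer program on each example:
  [-3, -35, 18, 31, -28, -34] -> [-3, -35, 18, 31, -28, -34] -> [1, -31, 22, 35, -24, -30] -> -27
  [31, -30, -42, -13, 12, 8, 4, 46, -15, -14] -> [31, -30, -42, -13, 12, 8, 4, 46, -15, -14] -> [35, -26, -38, -9, 16, 12, 8, 50, -11, -10] -> 27
  [18, 5, -43, -43, -3, 48] -> [18, 5, -43, -3, 48] -> [22, 9, -39, 1, 52] -> 45
  [13, -6, -15, 38, -50] -> [13, -6, -15, 38, -50] -> [17, -2, -11, 42, -46] -> 0
  [17, 35, 48, -17, 48, 45, 3] -> [17, 35, 48, -17, 45, 3] -> [21, 39, 52, -13, 49, 7] -> 155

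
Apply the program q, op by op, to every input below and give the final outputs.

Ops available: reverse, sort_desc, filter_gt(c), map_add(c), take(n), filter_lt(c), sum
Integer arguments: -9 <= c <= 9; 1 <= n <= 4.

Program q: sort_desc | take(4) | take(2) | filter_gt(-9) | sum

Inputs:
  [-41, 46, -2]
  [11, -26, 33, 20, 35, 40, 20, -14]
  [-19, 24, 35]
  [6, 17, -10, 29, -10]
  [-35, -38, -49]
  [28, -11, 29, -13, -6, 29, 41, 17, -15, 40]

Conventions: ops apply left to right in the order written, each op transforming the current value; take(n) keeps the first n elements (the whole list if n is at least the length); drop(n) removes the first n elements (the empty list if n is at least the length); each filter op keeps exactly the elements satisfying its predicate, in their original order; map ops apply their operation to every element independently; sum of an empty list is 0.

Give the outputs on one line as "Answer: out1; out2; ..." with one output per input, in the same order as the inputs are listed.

Execution, op by op:
  [-41, 46, -2] -> [46, -2, -41] -> [46, -2, -41] -> [46, -2] -> [46, -2] -> 44
  [11, -26, 33, 20, 35, 40, 20, -14] -> [40, 35, 33, 20, 20, 11, -14, -26] -> [40, 35, 33, 20] -> [40, 35] -> [40, 35] -> 75
  [-19, 24, 35] -> [35, 24, -19] -> [35, 24, -19] -> [35, 24] -> [35, 24] -> 59
  [6, 17, -10, 29, -10] -> [29, 17, 6, -10, -10] -> [29, 17, 6, -10] -> [29, 17] -> [29, 17] -> 46
  [-35, -38, -49] -> [-35, -38, -49] -> [-35, -38, -49] -> [-35, -38] -> [] -> 0
  [28, -11, 29, -13, -6, 29, 41, 17, -15, 40] -> [41, 40, 29, 29, 28, 17, -6, -11, -13, -15] -> [41, 40, 29, 29] -> [41, 40] -> [41, 40] -> 81

44; 75; 59; 46; 0; 81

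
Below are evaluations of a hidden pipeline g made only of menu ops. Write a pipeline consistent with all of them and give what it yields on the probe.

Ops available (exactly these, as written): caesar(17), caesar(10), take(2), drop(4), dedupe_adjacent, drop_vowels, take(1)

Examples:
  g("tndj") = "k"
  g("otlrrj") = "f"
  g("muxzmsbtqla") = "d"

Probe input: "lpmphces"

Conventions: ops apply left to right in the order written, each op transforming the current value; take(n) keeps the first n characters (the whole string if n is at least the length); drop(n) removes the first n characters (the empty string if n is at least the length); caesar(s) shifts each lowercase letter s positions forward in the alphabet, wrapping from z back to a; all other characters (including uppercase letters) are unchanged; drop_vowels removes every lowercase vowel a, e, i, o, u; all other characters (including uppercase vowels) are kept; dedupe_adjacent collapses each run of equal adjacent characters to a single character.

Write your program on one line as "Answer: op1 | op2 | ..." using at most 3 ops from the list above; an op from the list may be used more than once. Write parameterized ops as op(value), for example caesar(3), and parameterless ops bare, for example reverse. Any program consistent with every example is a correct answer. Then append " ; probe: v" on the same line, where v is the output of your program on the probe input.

dedupe_adjacent | take(1) | caesar(17) ; probe: "c"

Check, running the answer program on each example:
  "tndj" -> "tndj" -> "t" -> "k"
  "otlrrj" -> "otlrj" -> "o" -> "f"
  "muxzmsbtqla" -> "muxzmsbtqla" -> "m" -> "d"
  probe: "lpmphces" -> "lpmphces" -> "l" -> "c"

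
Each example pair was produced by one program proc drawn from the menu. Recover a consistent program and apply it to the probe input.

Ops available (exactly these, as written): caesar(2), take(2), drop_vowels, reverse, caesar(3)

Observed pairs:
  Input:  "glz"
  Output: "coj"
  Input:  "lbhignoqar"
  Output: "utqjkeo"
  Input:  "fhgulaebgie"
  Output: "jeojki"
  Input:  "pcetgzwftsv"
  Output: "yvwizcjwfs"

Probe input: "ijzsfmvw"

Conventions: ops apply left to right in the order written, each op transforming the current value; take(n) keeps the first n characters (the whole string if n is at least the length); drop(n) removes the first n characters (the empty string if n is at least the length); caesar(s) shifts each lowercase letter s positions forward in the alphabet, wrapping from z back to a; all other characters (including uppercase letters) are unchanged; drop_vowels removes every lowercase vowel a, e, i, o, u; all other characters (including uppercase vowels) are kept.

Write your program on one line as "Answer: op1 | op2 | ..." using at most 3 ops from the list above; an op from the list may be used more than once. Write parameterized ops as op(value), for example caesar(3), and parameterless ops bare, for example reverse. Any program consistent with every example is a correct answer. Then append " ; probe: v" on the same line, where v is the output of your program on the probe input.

drop_vowels | caesar(3) | reverse ; probe: "zypivcm"

Check, running the answer program on each example:
  "glz" -> "glz" -> "joc" -> "coj"
  "lbhignoqar" -> "lbhgnqr" -> "oekjqtu" -> "utqjkeo"
  "fhgulaebgie" -> "fhglbg" -> "ikjoej" -> "jeojki"
  "pcetgzwftsv" -> "pctgzwftsv" -> "sfwjcziwvy" -> "yvwizcjwfs"
  probe: "ijzsfmvw" -> "jzsfmvw" -> "mcvipyz" -> "zypivcm"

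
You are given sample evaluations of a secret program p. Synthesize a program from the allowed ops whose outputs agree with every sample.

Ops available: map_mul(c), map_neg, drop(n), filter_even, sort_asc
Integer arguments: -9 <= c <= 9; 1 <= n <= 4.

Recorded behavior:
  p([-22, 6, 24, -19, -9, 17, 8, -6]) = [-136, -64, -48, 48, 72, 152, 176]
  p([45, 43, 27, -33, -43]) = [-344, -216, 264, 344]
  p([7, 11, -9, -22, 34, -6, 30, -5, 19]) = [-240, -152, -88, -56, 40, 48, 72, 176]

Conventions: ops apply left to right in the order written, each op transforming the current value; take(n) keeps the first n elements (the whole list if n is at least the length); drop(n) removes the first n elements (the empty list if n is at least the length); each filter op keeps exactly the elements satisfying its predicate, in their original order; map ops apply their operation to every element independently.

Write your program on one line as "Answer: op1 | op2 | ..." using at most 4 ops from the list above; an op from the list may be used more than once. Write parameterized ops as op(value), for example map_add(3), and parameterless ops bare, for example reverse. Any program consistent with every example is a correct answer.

sort_asc | map_mul(-8) | sort_asc | drop(1)

Check, running the answer program on each example:
  [-22, 6, 24, -19, -9, 17, 8, -6] -> [-22, -19, -9, -6, 6, 8, 17, 24] -> [176, 152, 72, 48, -48, -64, -136, -192] -> [-192, -136, -64, -48, 48, 72, 152, 176] -> [-136, -64, -48, 48, 72, 152, 176]
  [45, 43, 27, -33, -43] -> [-43, -33, 27, 43, 45] -> [344, 264, -216, -344, -360] -> [-360, -344, -216, 264, 344] -> [-344, -216, 264, 344]
  [7, 11, -9, -22, 34, -6, 30, -5, 19] -> [-22, -9, -6, -5, 7, 11, 19, 30, 34] -> [176, 72, 48, 40, -56, -88, -152, -240, -272] -> [-272, -240, -152, -88, -56, 40, 48, 72, 176] -> [-240, -152, -88, -56, 40, 48, 72, 176]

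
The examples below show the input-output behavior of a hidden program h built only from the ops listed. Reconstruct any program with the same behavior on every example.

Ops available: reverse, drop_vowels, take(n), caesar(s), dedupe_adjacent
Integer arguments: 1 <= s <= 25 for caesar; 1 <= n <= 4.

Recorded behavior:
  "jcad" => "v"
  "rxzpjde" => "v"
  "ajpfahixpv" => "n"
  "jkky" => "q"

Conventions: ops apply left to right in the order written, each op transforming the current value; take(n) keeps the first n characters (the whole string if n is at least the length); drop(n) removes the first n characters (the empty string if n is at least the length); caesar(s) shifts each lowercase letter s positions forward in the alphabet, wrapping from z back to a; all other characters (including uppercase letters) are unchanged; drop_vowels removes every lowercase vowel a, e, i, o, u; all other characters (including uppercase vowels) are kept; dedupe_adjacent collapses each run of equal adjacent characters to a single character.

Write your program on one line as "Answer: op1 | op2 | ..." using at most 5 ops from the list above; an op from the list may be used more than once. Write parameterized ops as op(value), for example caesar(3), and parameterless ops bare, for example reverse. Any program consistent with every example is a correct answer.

reverse | drop_vowels | take(3) | caesar(18) | take(1)

Check, running the answer program on each example:
  "jcad" -> "dacj" -> "dcj" -> "dcj" -> "vub" -> "v"
  "rxzpjde" -> "edjpzxr" -> "djpzxr" -> "djp" -> "vbh" -> "v"
  "ajpfahixpv" -> "vpxihafpja" -> "vpxhfpj" -> "vpx" -> "nhp" -> "n"
  "jkky" -> "ykkj" -> "ykkj" -> "ykk" -> "qcc" -> "q"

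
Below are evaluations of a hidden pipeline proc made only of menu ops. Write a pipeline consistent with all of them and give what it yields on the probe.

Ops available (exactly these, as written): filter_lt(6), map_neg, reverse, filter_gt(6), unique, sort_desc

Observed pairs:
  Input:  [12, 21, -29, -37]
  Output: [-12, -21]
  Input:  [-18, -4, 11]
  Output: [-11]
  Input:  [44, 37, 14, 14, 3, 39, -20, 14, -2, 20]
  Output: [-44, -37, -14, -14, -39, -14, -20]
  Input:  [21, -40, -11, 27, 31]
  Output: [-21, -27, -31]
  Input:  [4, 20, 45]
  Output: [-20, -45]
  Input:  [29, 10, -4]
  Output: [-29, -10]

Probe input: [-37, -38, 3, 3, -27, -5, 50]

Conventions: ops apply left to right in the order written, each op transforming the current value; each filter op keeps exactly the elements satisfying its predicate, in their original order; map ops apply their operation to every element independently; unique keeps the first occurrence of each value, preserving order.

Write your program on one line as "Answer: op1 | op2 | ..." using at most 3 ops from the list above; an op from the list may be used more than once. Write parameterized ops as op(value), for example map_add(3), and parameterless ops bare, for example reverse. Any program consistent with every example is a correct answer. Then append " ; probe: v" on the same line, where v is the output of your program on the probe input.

filter_gt(6) | map_neg ; probe: [-50]

Check, running the answer program on each example:
  [12, 21, -29, -37] -> [12, 21] -> [-12, -21]
  [-18, -4, 11] -> [11] -> [-11]
  [44, 37, 14, 14, 3, 39, -20, 14, -2, 20] -> [44, 37, 14, 14, 39, 14, 20] -> [-44, -37, -14, -14, -39, -14, -20]
  [21, -40, -11, 27, 31] -> [21, 27, 31] -> [-21, -27, -31]
  [4, 20, 45] -> [20, 45] -> [-20, -45]
  [29, 10, -4] -> [29, 10] -> [-29, -10]
  probe: [-37, -38, 3, 3, -27, -5, 50] -> [50] -> [-50]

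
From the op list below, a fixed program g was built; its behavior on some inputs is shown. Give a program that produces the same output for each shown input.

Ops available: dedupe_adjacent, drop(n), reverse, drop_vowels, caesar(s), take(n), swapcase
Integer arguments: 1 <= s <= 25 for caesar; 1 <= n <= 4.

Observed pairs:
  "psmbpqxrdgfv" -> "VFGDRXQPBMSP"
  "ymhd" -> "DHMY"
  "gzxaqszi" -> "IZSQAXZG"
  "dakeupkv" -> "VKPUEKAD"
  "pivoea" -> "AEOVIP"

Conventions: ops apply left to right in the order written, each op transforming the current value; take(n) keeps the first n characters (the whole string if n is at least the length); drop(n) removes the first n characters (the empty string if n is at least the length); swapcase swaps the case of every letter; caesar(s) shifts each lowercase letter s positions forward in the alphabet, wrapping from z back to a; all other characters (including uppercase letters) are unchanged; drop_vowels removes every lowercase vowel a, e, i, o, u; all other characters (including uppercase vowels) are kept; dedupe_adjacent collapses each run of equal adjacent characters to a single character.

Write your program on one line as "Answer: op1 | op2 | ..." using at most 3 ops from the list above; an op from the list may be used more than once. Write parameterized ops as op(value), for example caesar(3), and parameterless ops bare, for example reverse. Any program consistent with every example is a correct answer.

swapcase | reverse

Check, running the answer program on each example:
  "psmbpqxrdgfv" -> "PSMBPQXRDGFV" -> "VFGDRXQPBMSP"
  "ymhd" -> "YMHD" -> "DHMY"
  "gzxaqszi" -> "GZXAQSZI" -> "IZSQAXZG"
  "dakeupkv" -> "DAKEUPKV" -> "VKPUEKAD"
  "pivoea" -> "PIVOEA" -> "AEOVIP"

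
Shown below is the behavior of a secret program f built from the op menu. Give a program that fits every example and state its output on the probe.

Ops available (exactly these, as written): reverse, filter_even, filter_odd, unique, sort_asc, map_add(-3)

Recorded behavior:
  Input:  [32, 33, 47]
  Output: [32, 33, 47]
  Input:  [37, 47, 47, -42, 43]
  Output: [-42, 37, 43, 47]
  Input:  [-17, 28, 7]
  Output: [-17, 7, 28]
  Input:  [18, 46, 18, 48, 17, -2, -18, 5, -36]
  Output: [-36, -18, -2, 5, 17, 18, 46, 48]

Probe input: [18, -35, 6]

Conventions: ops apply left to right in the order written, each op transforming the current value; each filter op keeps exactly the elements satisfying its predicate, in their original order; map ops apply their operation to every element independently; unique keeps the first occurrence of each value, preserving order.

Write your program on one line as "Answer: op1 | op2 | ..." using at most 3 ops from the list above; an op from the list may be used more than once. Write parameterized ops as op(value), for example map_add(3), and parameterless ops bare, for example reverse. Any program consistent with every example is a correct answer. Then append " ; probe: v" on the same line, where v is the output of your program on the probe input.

sort_asc | unique ; probe: [-35, 6, 18]

Check, running the answer program on each example:
  [32, 33, 47] -> [32, 33, 47] -> [32, 33, 47]
  [37, 47, 47, -42, 43] -> [-42, 37, 43, 47, 47] -> [-42, 37, 43, 47]
  [-17, 28, 7] -> [-17, 7, 28] -> [-17, 7, 28]
  [18, 46, 18, 48, 17, -2, -18, 5, -36] -> [-36, -18, -2, 5, 17, 18, 18, 46, 48] -> [-36, -18, -2, 5, 17, 18, 46, 48]
  probe: [18, -35, 6] -> [-35, 6, 18] -> [-35, 6, 18]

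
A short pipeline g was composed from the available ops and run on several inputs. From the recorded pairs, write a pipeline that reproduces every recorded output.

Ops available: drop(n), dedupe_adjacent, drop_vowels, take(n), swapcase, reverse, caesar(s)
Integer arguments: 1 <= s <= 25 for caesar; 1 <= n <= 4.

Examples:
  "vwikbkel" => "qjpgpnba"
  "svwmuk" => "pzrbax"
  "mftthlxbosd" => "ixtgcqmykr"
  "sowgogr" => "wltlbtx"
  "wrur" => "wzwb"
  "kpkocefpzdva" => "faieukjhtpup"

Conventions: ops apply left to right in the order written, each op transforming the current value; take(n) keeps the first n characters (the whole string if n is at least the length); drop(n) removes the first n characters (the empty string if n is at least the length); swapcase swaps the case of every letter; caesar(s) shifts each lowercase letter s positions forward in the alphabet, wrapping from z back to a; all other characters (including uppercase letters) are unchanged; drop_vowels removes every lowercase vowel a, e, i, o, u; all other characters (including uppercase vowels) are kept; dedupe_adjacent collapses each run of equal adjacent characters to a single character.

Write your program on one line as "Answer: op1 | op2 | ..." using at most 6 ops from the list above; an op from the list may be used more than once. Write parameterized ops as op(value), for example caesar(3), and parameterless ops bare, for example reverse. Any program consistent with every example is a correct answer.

swapcase | dedupe_adjacent | reverse | swapcase | caesar(5)

Check, running the answer program on each example:
  "vwikbkel" -> "VWIKBKEL" -> "VWIKBKEL" -> "LEKBKIWV" -> "lekbkiwv" -> "qjpgpnba"
  "svwmuk" -> "SVWMUK" -> "SVWMUK" -> "KUMWVS" -> "kumwvs" -> "pzrbax"
  "mftthlxbosd" -> "MFTTHLXBOSD" -> "MFTHLXBOSD" -> "DSOBXLHTFM" -> "dsobxlhtfm" -> "ixtgcqmykr"
  "sowgogr" -> "SOWGOGR" -> "SOWGOGR" -> "RGOGWOS" -> "rgogwos" -> "wltlbtx"
  "wrur" -> "WRUR" -> "WRUR" -> "RURW" -> "rurw" -> "wzwb"
  "kpkocefpzdva" -> "KPKOCEFPZDVA" -> "KPKOCEFPZDVA" -> "AVDZPFECOKPK" -> "avdzpfecokpk" -> "faieukjhtpup"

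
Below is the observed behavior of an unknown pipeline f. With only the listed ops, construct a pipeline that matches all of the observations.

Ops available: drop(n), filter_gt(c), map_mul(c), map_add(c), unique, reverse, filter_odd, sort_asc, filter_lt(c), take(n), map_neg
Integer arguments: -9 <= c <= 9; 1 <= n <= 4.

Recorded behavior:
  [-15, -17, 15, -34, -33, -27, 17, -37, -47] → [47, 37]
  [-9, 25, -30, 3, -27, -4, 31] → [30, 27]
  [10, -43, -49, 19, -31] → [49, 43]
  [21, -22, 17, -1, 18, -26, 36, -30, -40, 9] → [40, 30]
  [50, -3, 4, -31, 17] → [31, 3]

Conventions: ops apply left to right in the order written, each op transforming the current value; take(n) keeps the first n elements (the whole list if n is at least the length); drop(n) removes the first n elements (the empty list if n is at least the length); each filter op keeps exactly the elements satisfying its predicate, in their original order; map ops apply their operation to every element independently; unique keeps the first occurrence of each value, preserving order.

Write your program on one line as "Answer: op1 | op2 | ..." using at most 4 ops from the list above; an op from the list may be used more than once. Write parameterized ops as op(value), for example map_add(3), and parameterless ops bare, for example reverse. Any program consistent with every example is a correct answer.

sort_asc | map_neg | take(2)

Check, running the answer program on each example:
  [-15, -17, 15, -34, -33, -27, 17, -37, -47] -> [-47, -37, -34, -33, -27, -17, -15, 15, 17] -> [47, 37, 34, 33, 27, 17, 15, -15, -17] -> [47, 37]
  [-9, 25, -30, 3, -27, -4, 31] -> [-30, -27, -9, -4, 3, 25, 31] -> [30, 27, 9, 4, -3, -25, -31] -> [30, 27]
  [10, -43, -49, 19, -31] -> [-49, -43, -31, 10, 19] -> [49, 43, 31, -10, -19] -> [49, 43]
  [21, -22, 17, -1, 18, -26, 36, -30, -40, 9] -> [-40, -30, -26, -22, -1, 9, 17, 18, 21, 36] -> [40, 30, 26, 22, 1, -9, -17, -18, -21, -36] -> [40, 30]
  [50, -3, 4, -31, 17] -> [-31, -3, 4, 17, 50] -> [31, 3, -4, -17, -50] -> [31, 3]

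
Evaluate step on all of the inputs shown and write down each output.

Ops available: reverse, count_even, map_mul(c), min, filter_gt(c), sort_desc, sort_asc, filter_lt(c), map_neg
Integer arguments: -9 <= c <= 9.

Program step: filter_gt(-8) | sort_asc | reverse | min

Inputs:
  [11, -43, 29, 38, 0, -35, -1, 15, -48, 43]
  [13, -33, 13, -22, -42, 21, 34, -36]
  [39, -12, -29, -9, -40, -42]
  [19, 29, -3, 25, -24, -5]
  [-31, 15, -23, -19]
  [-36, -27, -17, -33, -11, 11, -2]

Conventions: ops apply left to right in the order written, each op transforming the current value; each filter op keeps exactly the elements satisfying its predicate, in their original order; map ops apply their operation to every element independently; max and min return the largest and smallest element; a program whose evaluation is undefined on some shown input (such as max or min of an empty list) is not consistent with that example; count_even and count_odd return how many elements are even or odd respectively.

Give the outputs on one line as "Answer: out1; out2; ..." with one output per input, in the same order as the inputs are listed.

-1; 13; 39; -5; 15; -2

Execution, op by op:
  [11, -43, 29, 38, 0, -35, -1, 15, -48, 43] -> [11, 29, 38, 0, -1, 15, 43] -> [-1, 0, 11, 15, 29, 38, 43] -> [43, 38, 29, 15, 11, 0, -1] -> -1
  [13, -33, 13, -22, -42, 21, 34, -36] -> [13, 13, 21, 34] -> [13, 13, 21, 34] -> [34, 21, 13, 13] -> 13
  [39, -12, -29, -9, -40, -42] -> [39] -> [39] -> [39] -> 39
  [19, 29, -3, 25, -24, -5] -> [19, 29, -3, 25, -5] -> [-5, -3, 19, 25, 29] -> [29, 25, 19, -3, -5] -> -5
  [-31, 15, -23, -19] -> [15] -> [15] -> [15] -> 15
  [-36, -27, -17, -33, -11, 11, -2] -> [11, -2] -> [-2, 11] -> [11, -2] -> -2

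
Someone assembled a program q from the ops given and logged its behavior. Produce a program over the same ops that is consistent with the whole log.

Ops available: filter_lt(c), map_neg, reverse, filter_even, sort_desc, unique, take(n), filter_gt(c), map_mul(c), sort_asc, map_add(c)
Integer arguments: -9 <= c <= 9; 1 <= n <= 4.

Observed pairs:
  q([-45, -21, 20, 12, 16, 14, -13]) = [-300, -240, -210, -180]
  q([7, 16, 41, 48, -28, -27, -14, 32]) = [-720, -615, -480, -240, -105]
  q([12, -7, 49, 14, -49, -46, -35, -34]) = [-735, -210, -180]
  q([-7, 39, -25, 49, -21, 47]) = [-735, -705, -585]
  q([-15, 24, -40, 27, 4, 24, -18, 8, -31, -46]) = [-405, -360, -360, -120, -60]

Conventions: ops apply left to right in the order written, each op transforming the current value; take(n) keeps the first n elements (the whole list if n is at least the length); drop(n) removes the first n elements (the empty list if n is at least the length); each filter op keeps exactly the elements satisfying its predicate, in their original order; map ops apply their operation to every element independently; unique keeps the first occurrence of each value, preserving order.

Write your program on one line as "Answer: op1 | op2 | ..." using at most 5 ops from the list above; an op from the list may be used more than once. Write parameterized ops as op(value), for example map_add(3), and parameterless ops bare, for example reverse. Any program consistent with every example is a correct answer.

map_mul(5) | sort_asc | reverse | map_mul(-3) | filter_lt(-1)

Check, running the answer program on each example:
  [-45, -21, 20, 12, 16, 14, -13] -> [-225, -105, 100, 60, 80, 70, -65] -> [-225, -105, -65, 60, 70, 80, 100] -> [100, 80, 70, 60, -65, -105, -225] -> [-300, -240, -210, -180, 195, 315, 675] -> [-300, -240, -210, -180]
  [7, 16, 41, 48, -28, -27, -14, 32] -> [35, 80, 205, 240, -140, -135, -70, 160] -> [-140, -135, -70, 35, 80, 160, 205, 240] -> [240, 205, 160, 80, 35, -70, -135, -140] -> [-720, -615, -480, -240, -105, 210, 405, 420] -> [-720, -615, -480, -240, -105]
  [12, -7, 49, 14, -49, -46, -35, -34] -> [60, -35, 245, 70, -245, -230, -175, -170] -> [-245, -230, -175, -170, -35, 60, 70, 245] -> [245, 70, 60, -35, -170, -175, -230, -245] -> [-735, -210, -180, 105, 510, 525, 690, 735] -> [-735, -210, -180]
  [-7, 39, -25, 49, -21, 47] -> [-35, 195, -125, 245, -105, 235] -> [-125, -105, -35, 195, 235, 245] -> [245, 235, 195, -35, -105, -125] -> [-735, -705, -585, 105, 315, 375] -> [-735, -705, -585]
  [-15, 24, -40, 27, 4, 24, -18, 8, -31, -46] -> [-75, 120, -200, 135, 20, 120, -90, 40, -155, -230] -> [-230, -200, -155, -90, -75, 20, 40, 120, 120, 135] -> [135, 120, 120, 40, 20, -75, -90, -155, -200, -230] -> [-405, -360, -360, -120, -60, 225, 270, 465, 600, 690] -> [-405, -360, -360, -120, -60]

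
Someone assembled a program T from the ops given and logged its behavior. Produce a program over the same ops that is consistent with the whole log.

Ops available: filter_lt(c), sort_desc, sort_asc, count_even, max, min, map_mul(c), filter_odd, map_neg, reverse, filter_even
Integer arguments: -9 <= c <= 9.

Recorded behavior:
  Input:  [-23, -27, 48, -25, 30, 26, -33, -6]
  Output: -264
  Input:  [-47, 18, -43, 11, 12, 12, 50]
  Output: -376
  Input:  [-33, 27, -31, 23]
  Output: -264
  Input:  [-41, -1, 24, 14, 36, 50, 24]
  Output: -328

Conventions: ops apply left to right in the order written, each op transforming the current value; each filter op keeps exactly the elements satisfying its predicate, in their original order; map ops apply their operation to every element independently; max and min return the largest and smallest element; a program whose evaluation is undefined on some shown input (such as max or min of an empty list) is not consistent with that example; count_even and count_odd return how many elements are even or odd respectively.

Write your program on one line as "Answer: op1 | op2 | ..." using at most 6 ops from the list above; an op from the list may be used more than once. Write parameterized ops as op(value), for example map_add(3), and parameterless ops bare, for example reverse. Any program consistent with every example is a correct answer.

reverse | sort_desc | map_mul(8) | sort_asc | filter_lt(2) | min

Check, running the answer program on each example:
  [-23, -27, 48, -25, 30, 26, -33, -6] -> [-6, -33, 26, 30, -25, 48, -27, -23] -> [48, 30, 26, -6, -23, -25, -27, -33] -> [384, 240, 208, -48, -184, -200, -216, -264] -> [-264, -216, -200, -184, -48, 208, 240, 384] -> [-264, -216, -200, -184, -48] -> -264
  [-47, 18, -43, 11, 12, 12, 50] -> [50, 12, 12, 11, -43, 18, -47] -> [50, 18, 12, 12, 11, -43, -47] -> [400, 144, 96, 96, 88, -344, -376] -> [-376, -344, 88, 96, 96, 144, 400] -> [-376, -344] -> -376
  [-33, 27, -31, 23] -> [23, -31, 27, -33] -> [27, 23, -31, -33] -> [216, 184, -248, -264] -> [-264, -248, 184, 216] -> [-264, -248] -> -264
  [-41, -1, 24, 14, 36, 50, 24] -> [24, 50, 36, 14, 24, -1, -41] -> [50, 36, 24, 24, 14, -1, -41] -> [400, 288, 192, 192, 112, -8, -328] -> [-328, -8, 112, 192, 192, 288, 400] -> [-328, -8] -> -328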